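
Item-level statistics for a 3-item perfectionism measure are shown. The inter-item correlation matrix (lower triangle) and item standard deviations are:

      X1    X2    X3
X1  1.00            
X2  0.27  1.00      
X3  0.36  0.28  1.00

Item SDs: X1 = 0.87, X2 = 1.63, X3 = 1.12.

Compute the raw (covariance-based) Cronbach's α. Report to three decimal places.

Cronbach's α = 0.522

Σσ²ᵢ = 0.87² + 1.63² + 1.12² = 4.6682
Covariances σ_ij = r_ij · s_i · s_j:
  σ(X1,X2) = 0.27 × 0.87 × 1.63 = 0.3829
  σ(X1,X3) = 0.36 × 0.87 × 1.12 = 0.3508
  σ(X2,X3) = 0.28 × 1.63 × 1.12 = 0.5112
σ²_T = Σσ²ᵢ + 2·Σσ_ij = 4.6682 + 2 × 1.2449 = 7.1580
α = (3/2)·(1 − 4.6682/7.1580) = 0.522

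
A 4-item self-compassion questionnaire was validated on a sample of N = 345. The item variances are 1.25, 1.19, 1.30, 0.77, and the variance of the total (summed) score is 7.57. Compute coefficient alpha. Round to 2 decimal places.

ΣVar(i) = 1.25 + 1.19 + 1.30 + 0.77 = 4.51
α = (k/(k−1))·(1 − ΣVar(i)/total variance) = (4/3)·(1 − 4.51/7.57) = 0.54

α = 0.54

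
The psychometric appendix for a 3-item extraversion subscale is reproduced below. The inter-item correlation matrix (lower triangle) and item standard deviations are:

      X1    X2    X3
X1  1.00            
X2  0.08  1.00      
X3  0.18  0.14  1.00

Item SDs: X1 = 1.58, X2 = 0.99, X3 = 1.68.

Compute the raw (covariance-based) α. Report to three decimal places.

α = 0.315

Σσ²ᵢ = 1.58² + 0.99² + 1.68² = 6.2989
Covariances σ_ij = r_ij · s_i · s_j:
  σ(X1,X2) = 0.08 × 1.58 × 0.99 = 0.1251
  σ(X1,X3) = 0.18 × 1.58 × 1.68 = 0.4778
  σ(X2,X3) = 0.14 × 0.99 × 1.68 = 0.2328
σ²_T = Σσ²ᵢ + 2·Σσ_ij = 6.2989 + 2 × 0.8357 = 7.9703
α = (3/2)·(1 − 6.2989/7.9703) = 0.315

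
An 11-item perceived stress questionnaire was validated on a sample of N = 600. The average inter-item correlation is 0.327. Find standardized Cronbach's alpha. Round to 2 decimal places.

α = 0.84

Standardized α = k·r̄ / (1 + (k−1)·r̄) = 11 × 0.327 / (1 + 10 × 0.327)
  = 3.5970 / 4.2700 = 0.84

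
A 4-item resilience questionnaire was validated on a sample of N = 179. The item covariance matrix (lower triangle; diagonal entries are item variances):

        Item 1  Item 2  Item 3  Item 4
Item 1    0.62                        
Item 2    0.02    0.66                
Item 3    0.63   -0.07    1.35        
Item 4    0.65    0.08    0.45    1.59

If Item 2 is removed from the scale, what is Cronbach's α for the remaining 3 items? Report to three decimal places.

Remaining items: Item 1, Item 3, Item 4 (k = 3).
Σσᵢ² = 0.62 + 1.35 + 1.59 = 3.56
Var(T) = 3.56 + 2 × 1.73 = 7.02
α (item deleted) = (3/2)·(1 − 3.56/7.02) = 0.739

Cronbach's α = 0.739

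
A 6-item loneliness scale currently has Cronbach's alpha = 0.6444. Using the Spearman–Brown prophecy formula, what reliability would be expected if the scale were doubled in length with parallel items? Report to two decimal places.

Length factor m = 2
α' = m·α / (1 + (m−1)·α)
   = 2 × 0.6444 / (1 + (2 − 1) × 0.6444)
   = 1.2888 / 1.6444 = 0.78

predicted reliability = 0.78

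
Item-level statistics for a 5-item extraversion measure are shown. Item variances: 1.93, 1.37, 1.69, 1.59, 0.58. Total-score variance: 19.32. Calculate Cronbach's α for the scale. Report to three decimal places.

Cronbach's α = 0.787

ΣVar(i) = 1.93 + 1.37 + 1.69 + 1.59 + 0.58 = 7.16
α = (k/(k−1))·(1 − ΣVar(i)/σ²_total) = (5/4)·(1 − 7.16/19.32) = 0.787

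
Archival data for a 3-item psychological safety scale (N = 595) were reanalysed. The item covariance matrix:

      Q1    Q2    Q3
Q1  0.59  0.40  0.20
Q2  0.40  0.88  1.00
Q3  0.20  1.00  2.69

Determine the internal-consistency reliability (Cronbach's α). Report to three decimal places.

Cronbach's α = 0.652

Σσ²ᵢ = 0.59 + 0.88 + 2.69 = 4.16
Σ_{i<j} σ_ij = 1.60
total variance = 4.16 + 2 × 1.60 = 7.36
α = (k/(k−1))·(1 − Σσ²ᵢ/total variance) = (3/2)·(1 − 4.16/7.36) = 0.652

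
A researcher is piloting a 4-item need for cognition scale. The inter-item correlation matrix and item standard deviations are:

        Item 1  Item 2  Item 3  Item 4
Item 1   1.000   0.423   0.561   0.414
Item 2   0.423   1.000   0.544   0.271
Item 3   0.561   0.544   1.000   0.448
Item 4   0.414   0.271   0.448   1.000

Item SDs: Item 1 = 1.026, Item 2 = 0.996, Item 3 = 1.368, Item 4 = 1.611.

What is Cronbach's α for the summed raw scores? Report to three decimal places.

Σσ²ᵢ = 1.026² + 0.996² + 1.368² + 1.611² = 6.5114
Covariances σ_ij = r_ij · s_i · s_j:
  σ(Item 1,Item 2) = 0.423 × 1.026 × 0.996 = 0.4323
  σ(Item 1,Item 3) = 0.561 × 1.026 × 1.368 = 0.7874
  σ(Item 1,Item 4) = 0.414 × 1.026 × 1.611 = 0.6843
  σ(Item 2,Item 3) = 0.544 × 0.996 × 1.368 = 0.7412
  σ(Item 2,Item 4) = 0.271 × 0.996 × 1.611 = 0.4348
  σ(Item 3,Item 4) = 0.448 × 1.368 × 1.611 = 0.9873
σ²_T = Σσ²ᵢ + 2·Σσ_ij = 6.5114 + 2 × 4.0673 = 14.6460
α = (4/3)·(1 − 6.5114/14.6460) = 0.741

α = 0.741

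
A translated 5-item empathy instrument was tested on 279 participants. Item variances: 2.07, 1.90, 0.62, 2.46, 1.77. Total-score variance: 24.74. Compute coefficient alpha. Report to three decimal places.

ΣVar(i) = 2.07 + 1.90 + 0.62 + 2.46 + 1.77 = 8.82
α = (k/(k−1))·(1 − ΣVar(i)/Var(T)) = (5/4)·(1 − 8.82/24.74) = 0.804

α = 0.804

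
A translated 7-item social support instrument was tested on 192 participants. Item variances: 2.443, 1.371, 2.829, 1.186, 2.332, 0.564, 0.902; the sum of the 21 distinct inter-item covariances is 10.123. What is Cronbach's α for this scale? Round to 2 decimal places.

ΣVar(i) = 2.443 + 1.371 + 2.829 + 1.186 + 2.332 + 0.564 + 0.902 = 11.627
Sum of distinct covariances = 10.123
σ²_total = ΣVar(i) + 2·Σcov = 11.627 + 2 × 10.123 = 31.873
α = (7/6)·(1 − 11.627/31.873) = 0.74

Cronbach's α = 0.74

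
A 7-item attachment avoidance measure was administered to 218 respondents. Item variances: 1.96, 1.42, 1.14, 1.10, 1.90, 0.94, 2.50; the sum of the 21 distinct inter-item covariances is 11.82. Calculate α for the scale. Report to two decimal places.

ΣVar(i) = 1.96 + 1.42 + 1.14 + 1.10 + 1.90 + 0.94 + 2.50 = 10.96
Sum of distinct covariances = 11.82
σ²_T = ΣVar(i) + 2·Σcov = 10.96 + 2 × 11.82 = 34.60
α = (7/6)·(1 − 10.96/34.60) = 0.80

α = 0.80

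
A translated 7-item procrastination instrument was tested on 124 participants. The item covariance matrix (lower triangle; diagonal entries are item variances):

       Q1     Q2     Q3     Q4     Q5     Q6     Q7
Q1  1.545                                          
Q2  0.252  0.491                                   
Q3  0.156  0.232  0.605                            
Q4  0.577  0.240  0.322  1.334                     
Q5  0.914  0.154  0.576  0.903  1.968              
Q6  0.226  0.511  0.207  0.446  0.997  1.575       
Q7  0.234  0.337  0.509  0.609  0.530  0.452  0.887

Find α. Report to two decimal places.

Σσᵢ² = 1.545 + 0.491 + 0.605 + 1.334 + 1.968 + 1.575 + 0.887 = 8.405
Sum of the distinct covariances = 9.384
σ²_T = 8.405 + 2 × 9.384 = 27.173
α = (k/(k−1))·(1 − Σσᵢ²/σ²_T) = (7/6)·(1 − 8.405/27.173) = 0.81

α = 0.81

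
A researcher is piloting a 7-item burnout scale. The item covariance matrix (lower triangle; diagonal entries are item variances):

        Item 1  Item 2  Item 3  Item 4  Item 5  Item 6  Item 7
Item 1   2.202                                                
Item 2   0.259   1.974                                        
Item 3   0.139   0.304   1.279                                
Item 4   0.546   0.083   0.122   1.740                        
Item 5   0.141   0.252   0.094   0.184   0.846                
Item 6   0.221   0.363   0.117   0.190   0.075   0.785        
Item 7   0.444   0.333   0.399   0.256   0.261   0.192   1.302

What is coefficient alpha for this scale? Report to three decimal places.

sum of item variances = 2.202 + 1.974 + 1.279 + 1.740 + 0.846 + 0.785 + 1.302 = 10.128
Sum of off-diagonal covariances = 4.975
Var(T) = 10.128 + 2 × 4.975 = 20.078
α = (k/(k−1))·(1 − sum of item variances/Var(T)) = (7/6)·(1 − 10.128/20.078) = 0.578

coefficient alpha = 0.578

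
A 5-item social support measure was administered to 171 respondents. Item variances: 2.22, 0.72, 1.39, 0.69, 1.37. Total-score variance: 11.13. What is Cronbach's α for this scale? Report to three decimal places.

Cronbach's α = 0.532

Σσ²ᵢ = 2.22 + 0.72 + 1.39 + 0.69 + 1.37 = 6.39
α = (k/(k−1))·(1 − Σσ²ᵢ/σ²_total) = (5/4)·(1 − 6.39/11.13) = 0.532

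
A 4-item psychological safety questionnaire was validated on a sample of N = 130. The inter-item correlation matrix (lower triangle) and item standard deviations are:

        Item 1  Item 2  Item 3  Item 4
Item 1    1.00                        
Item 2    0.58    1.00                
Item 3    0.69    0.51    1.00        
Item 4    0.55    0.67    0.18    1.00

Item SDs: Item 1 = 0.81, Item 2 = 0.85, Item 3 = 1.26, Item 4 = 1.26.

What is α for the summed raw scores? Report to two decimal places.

Σσ²ᵢ = 0.81² + 0.85² + 1.26² + 1.26² = 4.5538
Covariances σ_ij = r_ij · s_i · s_j:
  σ(Item 1,Item 2) = 0.58 × 0.81 × 0.85 = 0.3993
  σ(Item 1,Item 3) = 0.69 × 0.81 × 1.26 = 0.7042
  σ(Item 1,Item 4) = 0.55 × 0.81 × 1.26 = 0.5613
  σ(Item 2,Item 3) = 0.51 × 0.85 × 1.26 = 0.5462
  σ(Item 2,Item 4) = 0.67 × 0.85 × 1.26 = 0.7176
  σ(Item 3,Item 4) = 0.18 × 1.26 × 1.26 = 0.2858
σ²_T = Σσ²ᵢ + 2·Σσ_ij = 4.5538 + 2 × 3.2144 = 10.9826
α = (4/3)·(1 − 4.5538/10.9826) = 0.78

α = 0.78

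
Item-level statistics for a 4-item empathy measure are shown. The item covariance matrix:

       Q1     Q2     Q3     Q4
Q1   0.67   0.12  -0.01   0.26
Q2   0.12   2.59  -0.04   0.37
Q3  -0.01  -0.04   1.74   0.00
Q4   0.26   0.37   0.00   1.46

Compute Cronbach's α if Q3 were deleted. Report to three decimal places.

Cronbach's α = 0.362

Remaining items: Q1, Q2, Q4 (k = 3).
Σσᵢ² = 0.67 + 2.59 + 1.46 = 4.72
σ²_total = 4.72 + 2 × 0.75 = 6.22
α (item deleted) = (3/2)·(1 − 4.72/6.22) = 0.362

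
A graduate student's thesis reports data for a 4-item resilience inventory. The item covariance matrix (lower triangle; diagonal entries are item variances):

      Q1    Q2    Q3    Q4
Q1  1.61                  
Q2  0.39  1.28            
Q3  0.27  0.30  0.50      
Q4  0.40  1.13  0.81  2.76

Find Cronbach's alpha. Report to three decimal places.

Cronbach's alpha = 0.690

Σσᵢ² = 1.61 + 1.28 + 0.50 + 2.76 = 6.15
Sum of the distinct covariances = 3.30
Var(T) = 6.15 + 2 × 3.30 = 12.75
α = (k/(k−1))·(1 − Σσᵢ²/Var(T)) = (4/3)·(1 − 6.15/12.75) = 0.690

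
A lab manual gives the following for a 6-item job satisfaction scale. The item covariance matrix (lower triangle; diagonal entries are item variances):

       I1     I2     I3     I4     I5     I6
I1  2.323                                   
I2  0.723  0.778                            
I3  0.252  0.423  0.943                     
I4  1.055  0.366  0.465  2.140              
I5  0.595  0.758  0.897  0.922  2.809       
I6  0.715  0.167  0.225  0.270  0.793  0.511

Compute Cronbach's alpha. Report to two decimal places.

α = 0.77

Σσ²ᵢ = 2.323 + 0.778 + 0.943 + 2.140 + 2.809 + 0.511 = 9.504
Σ_{i<j} σ_ij = 8.626
σ²_T = 9.504 + 2 × 8.626 = 26.756
α = (k/(k−1))·(1 − Σσ²ᵢ/σ²_T) = (6/5)·(1 − 9.504/26.756) = 0.77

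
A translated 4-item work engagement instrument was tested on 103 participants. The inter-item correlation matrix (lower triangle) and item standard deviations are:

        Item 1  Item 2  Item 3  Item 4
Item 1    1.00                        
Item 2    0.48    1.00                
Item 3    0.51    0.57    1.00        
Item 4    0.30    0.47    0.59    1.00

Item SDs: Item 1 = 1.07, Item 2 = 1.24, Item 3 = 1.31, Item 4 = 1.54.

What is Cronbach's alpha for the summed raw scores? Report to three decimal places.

Σσ²ᵢ = 1.07² + 1.24² + 1.31² + 1.54² = 6.7702
Covariances σ_ij = r_ij · s_i · s_j:
  σ(Item 1,Item 2) = 0.48 × 1.07 × 1.24 = 0.6369
  σ(Item 1,Item 3) = 0.51 × 1.07 × 1.31 = 0.7149
  σ(Item 1,Item 4) = 0.30 × 1.07 × 1.54 = 0.4943
  σ(Item 2,Item 3) = 0.57 × 1.24 × 1.31 = 0.9259
  σ(Item 2,Item 4) = 0.47 × 1.24 × 1.54 = 0.8975
  σ(Item 3,Item 4) = 0.59 × 1.31 × 1.54 = 1.1903
σ²_T = Σσ²ᵢ + 2·Σσ_ij = 6.7702 + 2 × 4.8598 = 16.4898
α = (4/3)·(1 − 6.7702/16.4898) = 0.786

Cronbach's alpha = 0.786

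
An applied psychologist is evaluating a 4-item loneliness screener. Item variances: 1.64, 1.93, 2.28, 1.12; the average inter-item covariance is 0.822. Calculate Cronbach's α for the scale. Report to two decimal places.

α = 0.78

sum of item variances = 1.64 + 1.93 + 2.28 + 1.12 = 6.97
Sum of the 6 distinct covariances = 6 × 0.822 = 4.932
σ²_T = sum of item variances + 2·Σcov = 6.97 + 2 × 4.932 = 16.834
α = (4/3)·(1 − 6.97/16.834) = 0.78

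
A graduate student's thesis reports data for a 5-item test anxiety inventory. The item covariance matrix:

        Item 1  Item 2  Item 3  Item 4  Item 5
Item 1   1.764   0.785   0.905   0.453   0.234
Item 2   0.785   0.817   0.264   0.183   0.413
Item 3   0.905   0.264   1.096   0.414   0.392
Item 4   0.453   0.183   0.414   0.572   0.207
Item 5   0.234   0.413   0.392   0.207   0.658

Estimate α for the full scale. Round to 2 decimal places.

Σσ²ᵢ = 1.764 + 0.817 + 1.096 + 0.572 + 0.658 = 4.907
Sum of off-diagonal covariances = 4.250
σ²_T = 4.907 + 2 × 4.250 = 13.407
α = (k/(k−1))·(1 − Σσ²ᵢ/σ²_T) = (5/4)·(1 − 4.907/13.407) = 0.79

α = 0.79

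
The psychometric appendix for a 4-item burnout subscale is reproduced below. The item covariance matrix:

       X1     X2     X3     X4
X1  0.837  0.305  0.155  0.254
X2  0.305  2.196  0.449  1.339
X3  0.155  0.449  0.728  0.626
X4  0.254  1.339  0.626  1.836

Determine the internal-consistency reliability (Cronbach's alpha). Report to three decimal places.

Cronbach's alpha = 0.704

sum of item variances = 0.837 + 2.196 + 0.728 + 1.836 = 5.597
Sum of the distinct covariances = 3.128
Var(T) = 5.597 + 2 × 3.128 = 11.853
α = (k/(k−1))·(1 − sum of item variances/Var(T)) = (4/3)·(1 − 5.597/11.853) = 0.704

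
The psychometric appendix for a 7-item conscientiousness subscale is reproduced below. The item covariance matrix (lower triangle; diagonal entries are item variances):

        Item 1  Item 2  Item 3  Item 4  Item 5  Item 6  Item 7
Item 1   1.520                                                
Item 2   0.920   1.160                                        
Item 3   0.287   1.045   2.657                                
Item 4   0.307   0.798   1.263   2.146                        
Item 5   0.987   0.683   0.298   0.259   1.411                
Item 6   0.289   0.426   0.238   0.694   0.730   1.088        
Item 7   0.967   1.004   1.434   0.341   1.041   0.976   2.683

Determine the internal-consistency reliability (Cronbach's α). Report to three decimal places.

Σσ²ᵢ = 1.520 + 1.160 + 2.657 + 2.146 + 1.411 + 1.088 + 2.683 = 12.665
Σ_{i<j} σ_ij = 14.987
σ²_T = 12.665 + 2 × 14.987 = 42.639
α = (k/(k−1))·(1 − Σσ²ᵢ/σ²_T) = (7/6)·(1 − 12.665/42.639) = 0.820

α = 0.820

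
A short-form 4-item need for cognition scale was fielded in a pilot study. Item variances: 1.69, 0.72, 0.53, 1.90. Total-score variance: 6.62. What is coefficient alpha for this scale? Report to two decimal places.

Σσᵢ² = 1.69 + 0.72 + 0.53 + 1.90 = 4.84
α = (k/(k−1))·(1 − Σσᵢ²/Var(T)) = (4/3)·(1 − 4.84/6.62) = 0.36

coefficient alpha = 0.36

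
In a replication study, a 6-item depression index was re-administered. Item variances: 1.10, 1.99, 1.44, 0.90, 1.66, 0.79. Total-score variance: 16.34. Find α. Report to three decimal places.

Σσ²ᵢ = 1.10 + 1.99 + 1.44 + 0.90 + 1.66 + 0.79 = 7.88
α = (k/(k−1))·(1 − Σσ²ᵢ/σ²_T) = (6/5)·(1 − 7.88/16.34) = 0.621

α = 0.621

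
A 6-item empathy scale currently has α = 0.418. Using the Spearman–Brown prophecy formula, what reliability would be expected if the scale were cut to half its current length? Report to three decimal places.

Length factor m = 1/2
α' = m·α / (1 − (1−m)·α)
   = 1/2 × 0.418 / (1 − (1 − 1/2) × 0.418)
   = 0.2090 / 0.7910 = 0.264

predicted reliability = 0.264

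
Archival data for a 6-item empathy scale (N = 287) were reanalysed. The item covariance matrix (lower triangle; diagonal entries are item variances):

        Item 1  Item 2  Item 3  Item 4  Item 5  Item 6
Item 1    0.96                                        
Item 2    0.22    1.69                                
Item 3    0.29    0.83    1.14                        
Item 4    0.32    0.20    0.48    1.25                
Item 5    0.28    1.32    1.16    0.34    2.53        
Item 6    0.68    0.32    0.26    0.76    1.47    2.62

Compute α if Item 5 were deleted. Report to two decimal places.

α = 0.67

Remaining items: Item 1, Item 2, Item 3, Item 4, Item 6 (k = 5).
Σσᵢ² = 0.96 + 1.69 + 1.14 + 1.25 + 2.62 = 7.66
total variance = 7.66 + 2 × 4.36 = 16.38
α (item deleted) = (5/4)·(1 − 7.66/16.38) = 0.67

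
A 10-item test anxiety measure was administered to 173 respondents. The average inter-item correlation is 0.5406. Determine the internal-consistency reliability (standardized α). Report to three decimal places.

standardized α = 0.922

Standardized α = k·r̄ / (1 + (k−1)·r̄) = 10 × 0.5406 / (1 + 9 × 0.5406)
  = 5.4060 / 5.8654 = 0.922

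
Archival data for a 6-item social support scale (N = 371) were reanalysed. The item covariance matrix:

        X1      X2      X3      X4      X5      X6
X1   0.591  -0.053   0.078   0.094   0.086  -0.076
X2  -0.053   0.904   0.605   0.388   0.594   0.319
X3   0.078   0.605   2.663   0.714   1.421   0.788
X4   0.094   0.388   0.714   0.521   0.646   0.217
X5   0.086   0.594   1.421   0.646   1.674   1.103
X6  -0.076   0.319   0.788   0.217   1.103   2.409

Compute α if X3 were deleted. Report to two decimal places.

α = 0.65

Remaining items: X1, X2, X4, X5, X6 (k = 5).
Σσᵢ² = 0.591 + 0.904 + 0.521 + 1.674 + 2.409 = 6.099
σ²_T = 6.099 + 2 × 3.318 = 12.735
α (item deleted) = (5/4)·(1 − 6.099/12.735) = 0.65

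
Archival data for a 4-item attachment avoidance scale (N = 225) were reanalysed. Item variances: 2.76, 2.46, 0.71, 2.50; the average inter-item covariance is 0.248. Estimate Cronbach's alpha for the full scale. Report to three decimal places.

Cronbach's alpha = 0.348

Σσ²ᵢ = 2.76 + 2.46 + 0.71 + 2.50 = 8.43
Sum of the 6 distinct covariances = 6 × 0.248 = 1.488
Var(T) = Σσ²ᵢ + 2·Σcov = 8.43 + 2 × 1.488 = 11.406
α = (4/3)·(1 − 8.43/11.406) = 0.348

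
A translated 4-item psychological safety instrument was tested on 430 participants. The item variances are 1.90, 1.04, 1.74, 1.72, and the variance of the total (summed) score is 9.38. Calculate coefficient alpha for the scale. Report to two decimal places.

ΣVar(i) = 1.90 + 1.04 + 1.74 + 1.72 = 6.40
α = (k/(k−1))·(1 − ΣVar(i)/total variance) = (4/3)·(1 − 6.40/9.38) = 0.42

α = 0.42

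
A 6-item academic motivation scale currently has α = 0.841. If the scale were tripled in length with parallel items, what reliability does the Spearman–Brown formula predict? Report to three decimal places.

predicted reliability = 0.941

Length factor m = 3
α' = m·α / (1 + (m−1)·α)
   = 3 × 0.841 / (1 + (3 − 1) × 0.841)
   = 2.5230 / 2.6820 = 0.941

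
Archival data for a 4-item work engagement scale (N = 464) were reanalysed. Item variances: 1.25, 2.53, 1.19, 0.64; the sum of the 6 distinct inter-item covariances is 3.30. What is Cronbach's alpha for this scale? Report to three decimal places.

Σσᵢ² = 1.25 + 2.53 + 1.19 + 0.64 = 5.61
Sum of distinct covariances = 3.30
Var(T) = Σσᵢ² + 2·Σcov = 5.61 + 2 × 3.30 = 12.21
α = (4/3)·(1 − 5.61/12.21) = 0.721

Cronbach's alpha = 0.721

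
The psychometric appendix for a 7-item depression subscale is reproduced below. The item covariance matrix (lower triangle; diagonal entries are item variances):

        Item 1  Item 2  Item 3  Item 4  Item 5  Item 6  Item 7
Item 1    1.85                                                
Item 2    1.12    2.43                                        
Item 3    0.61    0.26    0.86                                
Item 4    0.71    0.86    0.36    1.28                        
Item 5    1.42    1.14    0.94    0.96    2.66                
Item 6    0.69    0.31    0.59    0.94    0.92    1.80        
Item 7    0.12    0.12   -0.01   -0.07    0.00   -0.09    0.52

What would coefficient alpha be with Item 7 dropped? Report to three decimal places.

coefficient alpha = 0.822

Remaining items: Item 1, Item 2, Item 3, Item 4, Item 5, Item 6 (k = 6).
sum of item variances = 1.85 + 2.43 + 0.86 + 1.28 + 2.66 + 1.80 = 10.88
total variance = 10.88 + 2 × 11.83 = 34.54
α (item deleted) = (6/5)·(1 − 10.88/34.54) = 0.822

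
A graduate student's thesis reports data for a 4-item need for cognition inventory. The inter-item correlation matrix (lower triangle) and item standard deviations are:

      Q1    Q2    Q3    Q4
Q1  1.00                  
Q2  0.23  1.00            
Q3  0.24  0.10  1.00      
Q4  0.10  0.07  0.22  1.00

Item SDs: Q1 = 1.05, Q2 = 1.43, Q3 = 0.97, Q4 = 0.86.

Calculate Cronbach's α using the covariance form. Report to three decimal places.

Cronbach's α = 0.414

Σσ²ᵢ = 1.05² + 1.43² + 0.97² + 0.86² = 4.8279
Covariances σ_ij = r_ij · s_i · s_j:
  σ(Q1,Q2) = 0.23 × 1.05 × 1.43 = 0.3453
  σ(Q1,Q3) = 0.24 × 1.05 × 0.97 = 0.2444
  σ(Q1,Q4) = 0.10 × 1.05 × 0.86 = 0.0903
  σ(Q2,Q3) = 0.10 × 1.43 × 0.97 = 0.1387
  σ(Q2,Q4) = 0.07 × 1.43 × 0.86 = 0.0861
  σ(Q3,Q4) = 0.22 × 0.97 × 0.86 = 0.1835
σ²_T = Σσ²ᵢ + 2·Σσ_ij = 4.8279 + 2 × 1.0883 = 7.0045
α = (4/3)·(1 − 4.8279/7.0045) = 0.414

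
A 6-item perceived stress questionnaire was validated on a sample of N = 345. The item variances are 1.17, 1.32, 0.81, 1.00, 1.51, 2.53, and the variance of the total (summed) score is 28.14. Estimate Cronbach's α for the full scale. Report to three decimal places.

Σσ²ᵢ = 1.17 + 1.32 + 0.81 + 1.00 + 1.51 + 2.53 = 8.34
α = (k/(k−1))·(1 − Σσ²ᵢ/σ²_T) = (6/5)·(1 − 8.34/28.14) = 0.844

Cronbach's α = 0.844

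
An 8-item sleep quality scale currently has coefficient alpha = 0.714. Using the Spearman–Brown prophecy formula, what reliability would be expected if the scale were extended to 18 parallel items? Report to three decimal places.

Length factor m = 18/8 = 2.2500
α' = m·α / (1 + (m−1)·α)
   = 18/8 × 0.714 / (1 + (18/8 − 1) × 0.714)
   = 1.6065 / 1.8925 = 0.849

predicted reliability = 0.849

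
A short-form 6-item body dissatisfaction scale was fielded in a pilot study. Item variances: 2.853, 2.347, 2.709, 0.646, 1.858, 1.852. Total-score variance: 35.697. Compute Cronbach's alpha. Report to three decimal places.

α = 0.788

ΣVar(i) = 2.853 + 2.347 + 2.709 + 0.646 + 1.858 + 1.852 = 12.265
α = (k/(k−1))·(1 − ΣVar(i)/total variance) = (6/5)·(1 − 12.265/35.697) = 0.788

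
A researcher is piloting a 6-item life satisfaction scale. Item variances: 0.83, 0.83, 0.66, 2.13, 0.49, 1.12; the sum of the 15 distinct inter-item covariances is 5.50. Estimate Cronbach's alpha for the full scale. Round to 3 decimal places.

sum of item variances = 0.83 + 0.83 + 0.66 + 2.13 + 0.49 + 1.12 = 6.06
Sum of distinct covariances = 5.50
σ²_total = sum of item variances + 2·Σcov = 6.06 + 2 × 5.50 = 17.06
α = (6/5)·(1 − 6.06/17.06) = 0.774

Cronbach's alpha = 0.774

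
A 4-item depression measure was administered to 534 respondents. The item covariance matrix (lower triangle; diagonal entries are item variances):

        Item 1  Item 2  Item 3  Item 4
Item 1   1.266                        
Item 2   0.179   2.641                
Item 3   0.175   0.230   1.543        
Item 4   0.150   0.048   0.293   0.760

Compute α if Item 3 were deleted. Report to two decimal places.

Remaining items: Item 1, Item 2, Item 4 (k = 3).
ΣVar(i) = 1.266 + 2.641 + 0.760 = 4.667
Var(T) = 4.667 + 2 × 0.377 = 5.421
α (item deleted) = (3/2)·(1 − 4.667/5.421) = 0.21

α = 0.21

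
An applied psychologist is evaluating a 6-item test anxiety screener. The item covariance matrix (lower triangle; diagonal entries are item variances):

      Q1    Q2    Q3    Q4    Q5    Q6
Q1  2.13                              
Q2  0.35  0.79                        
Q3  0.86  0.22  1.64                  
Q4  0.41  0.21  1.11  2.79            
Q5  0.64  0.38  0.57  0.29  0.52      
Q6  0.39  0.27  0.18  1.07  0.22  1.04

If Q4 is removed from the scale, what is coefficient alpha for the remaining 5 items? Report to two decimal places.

Remaining items: Q1, Q2, Q3, Q5, Q6 (k = 5).
Σσ²ᵢ = 2.13 + 0.79 + 1.64 + 0.52 + 1.04 = 6.12
total variance = 6.12 + 2 × 4.08 = 14.28
α (item deleted) = (5/4)·(1 − 6.12/14.28) = 0.71

α = 0.71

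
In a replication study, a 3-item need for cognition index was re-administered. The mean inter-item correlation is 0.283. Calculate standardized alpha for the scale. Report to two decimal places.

α = 0.54

Standardized α = k·r̄ / (1 + (k−1)·r̄) = 3 × 0.283 / (1 + 2 × 0.283)
  = 0.8490 / 1.5660 = 0.54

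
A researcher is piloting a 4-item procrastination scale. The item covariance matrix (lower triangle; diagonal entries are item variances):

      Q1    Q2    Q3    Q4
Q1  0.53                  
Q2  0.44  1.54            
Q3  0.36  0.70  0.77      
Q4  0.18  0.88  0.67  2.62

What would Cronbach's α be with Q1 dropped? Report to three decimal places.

Remaining items: Q2, Q3, Q4 (k = 3).
Σσ²ᵢ = 1.54 + 0.77 + 2.62 = 4.93
σ²_T = 4.93 + 2 × 2.25 = 9.43
α (item deleted) = (3/2)·(1 − 4.93/9.43) = 0.716

Cronbach's α = 0.716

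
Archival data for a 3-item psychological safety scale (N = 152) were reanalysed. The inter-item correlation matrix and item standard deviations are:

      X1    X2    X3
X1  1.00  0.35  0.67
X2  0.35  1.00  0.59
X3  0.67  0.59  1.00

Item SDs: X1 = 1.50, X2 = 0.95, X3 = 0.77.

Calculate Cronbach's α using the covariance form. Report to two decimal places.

Σσ²ᵢ = 1.50² + 0.95² + 0.77² = 3.7454
Covariances σ_ij = r_ij · s_i · s_j:
  σ(X1,X2) = 0.35 × 1.50 × 0.95 = 0.4987
  σ(X1,X3) = 0.67 × 1.50 × 0.77 = 0.7739
  σ(X2,X3) = 0.59 × 0.95 × 0.77 = 0.4316
σ²_T = Σσ²ᵢ + 2·Σσ_ij = 3.7454 + 2 × 1.7042 = 7.1538
α = (3/2)·(1 − 3.7454/7.1538) = 0.71

α = 0.71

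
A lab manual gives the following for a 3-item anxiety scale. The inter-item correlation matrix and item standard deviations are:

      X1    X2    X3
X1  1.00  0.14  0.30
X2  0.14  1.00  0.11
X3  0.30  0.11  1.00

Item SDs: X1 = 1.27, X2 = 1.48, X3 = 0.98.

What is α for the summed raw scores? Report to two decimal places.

α = 0.38

Σσ²ᵢ = 1.27² + 1.48² + 0.98² = 4.7637
Covariances σ_ij = r_ij · s_i · s_j:
  σ(X1,X2) = 0.14 × 1.27 × 1.48 = 0.2631
  σ(X1,X3) = 0.30 × 1.27 × 0.98 = 0.3734
  σ(X2,X3) = 0.11 × 1.48 × 0.98 = 0.1595
σ²_T = Σσ²ᵢ + 2·Σσ_ij = 4.7637 + 2 × 0.7960 = 6.3557
α = (3/2)·(1 − 4.7637/6.3557) = 0.38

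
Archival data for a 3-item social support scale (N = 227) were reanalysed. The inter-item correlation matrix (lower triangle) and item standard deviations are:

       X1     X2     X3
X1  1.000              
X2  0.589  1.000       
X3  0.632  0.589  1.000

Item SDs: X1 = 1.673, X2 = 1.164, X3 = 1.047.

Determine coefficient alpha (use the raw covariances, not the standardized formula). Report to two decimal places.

Σσ²ᵢ = 1.673² + 1.164² + 1.047² = 5.2500
Covariances σ_ij = r_ij · s_i · s_j:
  σ(X1,X2) = 0.589 × 1.673 × 1.164 = 1.1470
  σ(X1,X3) = 0.632 × 1.673 × 1.047 = 1.1070
  σ(X2,X3) = 0.589 × 1.164 × 1.047 = 0.7178
σ²_T = Σσ²ᵢ + 2·Σσ_ij = 5.2500 + 2 × 2.9718 = 11.1936
α = (3/2)·(1 − 5.2500/11.1936) = 0.80

α = 0.80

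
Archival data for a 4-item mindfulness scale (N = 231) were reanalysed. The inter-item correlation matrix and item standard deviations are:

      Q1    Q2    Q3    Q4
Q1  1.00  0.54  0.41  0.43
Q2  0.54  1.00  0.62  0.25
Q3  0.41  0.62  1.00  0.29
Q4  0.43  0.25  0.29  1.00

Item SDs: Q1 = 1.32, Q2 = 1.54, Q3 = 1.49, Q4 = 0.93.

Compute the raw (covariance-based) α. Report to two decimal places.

α = 0.75

Σσ²ᵢ = 1.32² + 1.54² + 1.49² + 0.93² = 7.1990
Covariances σ_ij = r_ij · s_i · s_j:
  σ(Q1,Q2) = 0.54 × 1.32 × 1.54 = 1.0977
  σ(Q1,Q3) = 0.41 × 1.32 × 1.49 = 0.8064
  σ(Q1,Q4) = 0.43 × 1.32 × 0.93 = 0.5279
  σ(Q2,Q3) = 0.62 × 1.54 × 1.49 = 1.4227
  σ(Q2,Q4) = 0.25 × 1.54 × 0.93 = 0.3581
  σ(Q3,Q4) = 0.29 × 1.49 × 0.93 = 0.4019
σ²_T = Σσ²ᵢ + 2·Σσ_ij = 7.1990 + 2 × 4.6147 = 16.4284
α = (4/3)·(1 − 7.1990/16.4284) = 0.75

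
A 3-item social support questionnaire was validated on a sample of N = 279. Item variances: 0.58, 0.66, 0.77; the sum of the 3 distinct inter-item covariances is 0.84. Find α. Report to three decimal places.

sum of item variances = 0.58 + 0.66 + 0.77 = 2.01
Sum of distinct covariances = 0.84
σ²_total = sum of item variances + 2·Σcov = 2.01 + 2 × 0.84 = 3.69
α = (3/2)·(1 − 2.01/3.69) = 0.683

α = 0.683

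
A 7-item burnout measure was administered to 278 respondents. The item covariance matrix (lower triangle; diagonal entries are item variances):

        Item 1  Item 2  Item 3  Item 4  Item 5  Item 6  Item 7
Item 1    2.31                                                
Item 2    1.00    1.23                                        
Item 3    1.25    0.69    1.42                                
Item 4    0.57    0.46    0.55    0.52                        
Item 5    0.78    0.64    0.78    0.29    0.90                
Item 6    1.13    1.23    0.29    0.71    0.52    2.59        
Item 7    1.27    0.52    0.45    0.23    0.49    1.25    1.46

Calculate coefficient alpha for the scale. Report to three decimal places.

sum of item variances = 2.31 + 1.23 + 1.42 + 0.52 + 0.90 + 2.59 + 1.46 = 10.43
Σ_{i<j} σ_ij = 15.10
σ²_T = 10.43 + 2 × 15.10 = 40.63
α = (k/(k−1))·(1 − sum of item variances/σ²_T) = (7/6)·(1 − 10.43/40.63) = 0.867

coefficient alpha = 0.867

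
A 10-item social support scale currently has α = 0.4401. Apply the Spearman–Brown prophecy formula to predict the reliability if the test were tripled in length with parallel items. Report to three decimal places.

predicted reliability = 0.702

Length factor m = 3
α' = m·α / (1 + (m−1)·α)
   = 3 × 0.4401 / (1 + (3 − 1) × 0.4401)
   = 1.3203 / 1.8802 = 0.702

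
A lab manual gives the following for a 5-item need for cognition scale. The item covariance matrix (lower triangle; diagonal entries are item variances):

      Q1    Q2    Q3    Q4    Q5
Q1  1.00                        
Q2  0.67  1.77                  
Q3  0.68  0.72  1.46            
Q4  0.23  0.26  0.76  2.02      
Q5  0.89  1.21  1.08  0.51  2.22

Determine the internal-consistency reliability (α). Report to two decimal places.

α = 0.78

sum of item variances = 1.00 + 1.77 + 1.46 + 2.02 + 2.22 = 8.47
Σ_{i<j} σ_ij = 7.01
total variance = 8.47 + 2 × 7.01 = 22.49
α = (k/(k−1))·(1 − sum of item variances/total variance) = (5/4)·(1 − 8.47/22.49) = 0.78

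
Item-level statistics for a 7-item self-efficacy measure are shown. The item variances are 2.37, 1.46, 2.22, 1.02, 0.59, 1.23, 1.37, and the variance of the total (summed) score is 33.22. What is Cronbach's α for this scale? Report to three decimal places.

ΣVar(i) = 2.37 + 1.46 + 2.22 + 1.02 + 0.59 + 1.23 + 1.37 = 10.26
α = (k/(k−1))·(1 − ΣVar(i)/σ²_T) = (7/6)·(1 − 10.26/33.22) = 0.806

α = 0.806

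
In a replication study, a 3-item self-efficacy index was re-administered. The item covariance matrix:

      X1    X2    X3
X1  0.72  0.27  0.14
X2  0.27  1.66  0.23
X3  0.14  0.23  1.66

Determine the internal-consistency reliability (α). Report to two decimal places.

α = 0.36

sum of item variances = 0.72 + 1.66 + 1.66 = 4.04
Σ_{i<j} σ_ij = 0.64
total variance = 4.04 + 2 × 0.64 = 5.32
α = (k/(k−1))·(1 − sum of item variances/total variance) = (3/2)·(1 − 4.04/5.32) = 0.36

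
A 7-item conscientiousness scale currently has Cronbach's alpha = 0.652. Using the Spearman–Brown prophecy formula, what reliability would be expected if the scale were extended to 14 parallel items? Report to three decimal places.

Length factor m = 14/7 = 2.0000
α' = m·α / (1 + (m−1)·α)
   = 14/7 × 0.652 / (1 + (14/7 − 1) × 0.652)
   = 1.3040 / 1.6520 = 0.789

predicted reliability = 0.789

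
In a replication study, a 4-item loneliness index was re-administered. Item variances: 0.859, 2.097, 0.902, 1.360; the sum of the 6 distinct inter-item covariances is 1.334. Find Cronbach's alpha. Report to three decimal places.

α = 0.451

Σσᵢ² = 0.859 + 2.097 + 0.902 + 1.360 = 5.218
Sum of distinct covariances = 1.334
total variance = Σσᵢ² + 2·Σcov = 5.218 + 2 × 1.334 = 7.886
α = (4/3)·(1 − 5.218/7.886) = 0.451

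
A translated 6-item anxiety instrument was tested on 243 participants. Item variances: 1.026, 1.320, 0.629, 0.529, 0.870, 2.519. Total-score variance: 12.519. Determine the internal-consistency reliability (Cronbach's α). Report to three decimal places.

ΣVar(i) = 1.026 + 1.320 + 0.629 + 0.529 + 0.870 + 2.519 = 6.893
α = (k/(k−1))·(1 − ΣVar(i)/total variance) = (6/5)·(1 − 6.893/12.519) = 0.539

α = 0.539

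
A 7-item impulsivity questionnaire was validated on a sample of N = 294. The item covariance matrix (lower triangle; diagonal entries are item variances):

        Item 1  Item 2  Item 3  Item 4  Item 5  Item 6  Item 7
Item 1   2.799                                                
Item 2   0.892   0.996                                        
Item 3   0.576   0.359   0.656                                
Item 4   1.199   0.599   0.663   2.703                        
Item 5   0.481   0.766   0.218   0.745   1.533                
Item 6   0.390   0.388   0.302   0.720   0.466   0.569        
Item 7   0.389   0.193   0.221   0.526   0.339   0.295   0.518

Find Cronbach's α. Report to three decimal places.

ΣVar(i) = 2.799 + 0.996 + 0.656 + 2.703 + 1.533 + 0.569 + 0.518 = 9.774
Sum of the distinct covariances = 10.727
Var(T) = 9.774 + 2 × 10.727 = 31.228
α = (k/(k−1))·(1 − ΣVar(i)/Var(T)) = (7/6)·(1 − 9.774/31.228) = 0.802

α = 0.802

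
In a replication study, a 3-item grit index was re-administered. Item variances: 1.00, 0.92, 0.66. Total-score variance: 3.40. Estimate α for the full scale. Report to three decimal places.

α = 0.362

ΣVar(i) = 1.00 + 0.92 + 0.66 = 2.58
α = (k/(k−1))·(1 − ΣVar(i)/Var(T)) = (3/2)·(1 − 2.58/3.40) = 0.362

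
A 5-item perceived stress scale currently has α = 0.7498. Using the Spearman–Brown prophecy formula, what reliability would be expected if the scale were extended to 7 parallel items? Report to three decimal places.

predicted reliability = 0.808

Length factor m = 7/5 = 1.4000
α' = m·α / (1 + (m−1)·α)
   = 7/5 × 0.7498 / (1 + (7/5 − 1) × 0.7498)
   = 1.0497 / 1.2999 = 0.808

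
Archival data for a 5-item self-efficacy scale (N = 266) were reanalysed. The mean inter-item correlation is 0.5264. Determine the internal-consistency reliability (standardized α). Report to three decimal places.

Standardized α = k·r̄ / (1 + (k−1)·r̄) = 5 × 0.5264 / (1 + 4 × 0.5264)
  = 2.6320 / 3.1056 = 0.848

standardized α = 0.848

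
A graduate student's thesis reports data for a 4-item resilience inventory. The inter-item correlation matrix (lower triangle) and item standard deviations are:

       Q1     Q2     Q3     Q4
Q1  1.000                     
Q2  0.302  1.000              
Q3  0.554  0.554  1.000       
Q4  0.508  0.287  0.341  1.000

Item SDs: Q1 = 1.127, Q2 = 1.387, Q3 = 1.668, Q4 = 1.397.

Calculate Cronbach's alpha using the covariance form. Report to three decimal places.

Σσ²ᵢ = 1.127² + 1.387² + 1.668² + 1.397² = 7.9277
Covariances σ_ij = r_ij · s_i · s_j:
  σ(Q1,Q2) = 0.302 × 1.127 × 1.387 = 0.4721
  σ(Q1,Q3) = 0.554 × 1.127 × 1.668 = 1.0414
  σ(Q1,Q4) = 0.508 × 1.127 × 1.397 = 0.7998
  σ(Q2,Q3) = 0.554 × 1.387 × 1.668 = 1.2817
  σ(Q2,Q4) = 0.287 × 1.387 × 1.397 = 0.5561
  σ(Q3,Q4) = 0.341 × 1.668 × 1.397 = 0.7946
σ²_T = Σσ²ᵢ + 2·Σσ_ij = 7.9277 + 2 × 4.9457 = 17.8191
α = (4/3)·(1 − 7.9277/17.8191) = 0.740

Cronbach's alpha = 0.740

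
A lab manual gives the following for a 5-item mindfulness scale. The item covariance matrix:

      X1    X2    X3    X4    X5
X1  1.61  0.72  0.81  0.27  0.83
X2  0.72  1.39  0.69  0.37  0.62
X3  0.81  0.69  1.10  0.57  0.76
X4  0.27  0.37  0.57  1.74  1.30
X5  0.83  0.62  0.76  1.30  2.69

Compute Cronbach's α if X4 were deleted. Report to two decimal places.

Remaining items: X1, X2, X3, X5 (k = 4).
sum of item variances = 1.61 + 1.39 + 1.10 + 2.69 = 6.79
σ²_T = 6.79 + 2 × 4.43 = 15.65
α (item deleted) = (4/3)·(1 − 6.79/15.65) = 0.75

α = 0.75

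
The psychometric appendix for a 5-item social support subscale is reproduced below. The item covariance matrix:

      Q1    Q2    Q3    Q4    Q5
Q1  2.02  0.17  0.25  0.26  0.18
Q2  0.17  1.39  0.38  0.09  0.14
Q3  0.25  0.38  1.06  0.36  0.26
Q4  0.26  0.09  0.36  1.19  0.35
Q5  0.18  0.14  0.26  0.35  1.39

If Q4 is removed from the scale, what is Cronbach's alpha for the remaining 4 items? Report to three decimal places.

Remaining items: Q1, Q2, Q3, Q5 (k = 4).
Σσᵢ² = 2.02 + 1.39 + 1.06 + 1.39 = 5.86
σ²_total = 5.86 + 2 × 1.38 = 8.62
α (item deleted) = (4/3)·(1 − 5.86/8.62) = 0.427

α = 0.427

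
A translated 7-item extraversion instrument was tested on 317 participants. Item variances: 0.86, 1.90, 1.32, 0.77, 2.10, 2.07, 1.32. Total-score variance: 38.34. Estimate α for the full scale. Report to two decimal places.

α = 0.85

sum of item variances = 0.86 + 1.90 + 1.32 + 0.77 + 2.10 + 2.07 + 1.32 = 10.34
α = (k/(k−1))·(1 − sum of item variances/Var(T)) = (7/6)·(1 − 10.34/38.34) = 0.85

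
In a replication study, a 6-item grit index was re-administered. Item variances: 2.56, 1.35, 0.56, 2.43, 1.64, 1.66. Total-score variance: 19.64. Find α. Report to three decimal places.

α = 0.577

sum of item variances = 2.56 + 1.35 + 0.56 + 2.43 + 1.64 + 1.66 = 10.20
α = (k/(k−1))·(1 − sum of item variances/total variance) = (6/5)·(1 − 10.20/19.64) = 0.577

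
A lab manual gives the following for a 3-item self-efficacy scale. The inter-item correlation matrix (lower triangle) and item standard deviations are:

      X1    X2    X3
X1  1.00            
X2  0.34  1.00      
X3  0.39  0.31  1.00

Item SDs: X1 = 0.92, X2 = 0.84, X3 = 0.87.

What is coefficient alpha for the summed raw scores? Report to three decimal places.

coefficient alpha = 0.615

Σσ²ᵢ = 0.92² + 0.84² + 0.87² = 2.3089
Covariances σ_ij = r_ij · s_i · s_j:
  σ(X1,X2) = 0.34 × 0.92 × 0.84 = 0.2628
  σ(X1,X3) = 0.39 × 0.92 × 0.87 = 0.3122
  σ(X2,X3) = 0.31 × 0.84 × 0.87 = 0.2265
σ²_T = Σσ²ᵢ + 2·Σσ_ij = 2.3089 + 2 × 0.8015 = 3.9119
α = (3/2)·(1 − 2.3089/3.9119) = 0.615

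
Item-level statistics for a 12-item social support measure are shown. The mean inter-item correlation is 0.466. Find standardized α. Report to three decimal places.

standardized α = 0.913

Standardized α = k·r̄ / (1 + (k−1)·r̄) = 12 × 0.466 / (1 + 11 × 0.466)
  = 5.5920 / 6.1260 = 0.913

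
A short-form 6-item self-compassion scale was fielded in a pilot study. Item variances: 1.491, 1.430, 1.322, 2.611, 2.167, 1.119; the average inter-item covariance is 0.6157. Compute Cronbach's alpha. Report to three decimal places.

Σσ²ᵢ = 1.491 + 1.430 + 1.322 + 2.611 + 2.167 + 1.119 = 10.140
Sum of the 15 distinct covariances = 15 × 0.6157 = 9.2355
Var(T) = Σσ²ᵢ + 2·Σcov = 10.140 + 2 × 9.2355 = 28.6110
α = (6/5)·(1 − 10.140/28.6110) = 0.775

Cronbach's alpha = 0.775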